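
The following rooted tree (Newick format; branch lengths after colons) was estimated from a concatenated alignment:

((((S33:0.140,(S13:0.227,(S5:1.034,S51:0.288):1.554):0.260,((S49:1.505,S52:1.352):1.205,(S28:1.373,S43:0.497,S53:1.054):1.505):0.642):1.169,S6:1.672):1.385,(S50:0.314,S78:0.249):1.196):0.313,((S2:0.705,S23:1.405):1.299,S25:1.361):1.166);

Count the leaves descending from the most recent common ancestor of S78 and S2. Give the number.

The MRCA of S78 and S2 is the root, so the clade is the entire tree.
That clade contains 15 terminal taxa: S13, S2, S23, S25, S28, S33, S43, S49, S5, S50, S51, S52, S53, S6, S78.

15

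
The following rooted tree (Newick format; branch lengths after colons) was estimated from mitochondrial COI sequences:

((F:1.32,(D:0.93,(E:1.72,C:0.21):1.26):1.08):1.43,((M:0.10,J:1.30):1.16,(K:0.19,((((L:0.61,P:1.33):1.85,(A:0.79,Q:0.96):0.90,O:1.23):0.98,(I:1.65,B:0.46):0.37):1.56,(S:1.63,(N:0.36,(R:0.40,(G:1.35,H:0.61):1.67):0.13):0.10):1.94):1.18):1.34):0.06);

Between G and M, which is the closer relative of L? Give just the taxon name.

The MRCA of L and G subtends ((((L,P),(A,Q),O),(I,B)),(S,(N,(R,(G,H))))) (12 taxa).
The MRCA of L and M subtends ((M,J),(K,((((L,P),(A,Q),O),(I,B)),(S,(N,(R,(G,H))))))) (15 taxa).
The first is nested inside the second, so L shares a more recent common ancestor with G.

G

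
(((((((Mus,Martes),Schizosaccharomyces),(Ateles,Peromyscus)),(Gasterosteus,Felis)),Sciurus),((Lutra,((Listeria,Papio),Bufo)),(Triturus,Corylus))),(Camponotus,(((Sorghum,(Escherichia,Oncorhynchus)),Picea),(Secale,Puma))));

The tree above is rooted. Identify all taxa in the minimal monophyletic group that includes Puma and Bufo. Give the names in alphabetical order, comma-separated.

Tracing Puma: it sits inside (Secale,Puma).
Tracing Bufo: it sits inside ((Listeria,Papio),Bufo).
The smallest clade enclosing both is the whole tree (their MRCA is the root), so the answer is all 21 tips in alphabetical order.

Ateles, Bufo, Camponotus, Corylus, Escherichia, Felis, Gasterosteus, Listeria, Lutra, Martes, Mus, Oncorhynchus, Papio, Peromyscus, Picea, Puma, Schizosaccharomyces, Sciurus, Secale, Sorghum, Triturus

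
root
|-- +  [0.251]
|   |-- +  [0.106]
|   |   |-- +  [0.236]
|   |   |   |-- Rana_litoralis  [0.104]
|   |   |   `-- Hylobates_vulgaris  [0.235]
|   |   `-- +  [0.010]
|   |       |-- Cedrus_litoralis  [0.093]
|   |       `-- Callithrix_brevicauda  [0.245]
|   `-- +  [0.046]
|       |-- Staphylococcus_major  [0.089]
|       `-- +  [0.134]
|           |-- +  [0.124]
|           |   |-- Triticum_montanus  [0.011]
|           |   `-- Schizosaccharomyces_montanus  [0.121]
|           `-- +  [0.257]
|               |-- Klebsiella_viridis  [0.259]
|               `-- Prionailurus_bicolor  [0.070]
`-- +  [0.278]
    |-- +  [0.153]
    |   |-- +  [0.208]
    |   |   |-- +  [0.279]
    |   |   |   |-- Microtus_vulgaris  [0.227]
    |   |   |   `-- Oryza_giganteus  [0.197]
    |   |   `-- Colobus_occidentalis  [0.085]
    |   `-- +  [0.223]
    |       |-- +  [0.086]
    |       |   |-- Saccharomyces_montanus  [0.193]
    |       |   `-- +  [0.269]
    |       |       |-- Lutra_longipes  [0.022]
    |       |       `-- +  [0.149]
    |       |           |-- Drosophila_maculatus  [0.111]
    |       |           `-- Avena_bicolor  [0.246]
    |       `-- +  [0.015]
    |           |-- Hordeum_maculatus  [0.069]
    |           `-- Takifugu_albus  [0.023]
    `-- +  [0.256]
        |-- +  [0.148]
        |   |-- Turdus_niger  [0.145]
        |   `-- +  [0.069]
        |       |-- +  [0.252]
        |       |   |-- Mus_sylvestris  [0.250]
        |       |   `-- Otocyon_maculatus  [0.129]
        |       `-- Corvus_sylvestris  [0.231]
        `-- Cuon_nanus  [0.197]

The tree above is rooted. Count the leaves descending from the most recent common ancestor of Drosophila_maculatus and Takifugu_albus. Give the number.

6

The MRCA of Drosophila_maculatus and Takifugu_albus is the node subtending ((Saccharomyces_montanus,(Lutra_longipes,(Drosophila_maculatus,Avena_bicolor))),(Hordeum_maculatus,Takifugu_albus)).
That clade contains 6 terminal taxa: Avena_bicolor, Drosophila_maculatus, Hordeum_maculatus, Lutra_longipes, Saccharomyces_montanus, Takifugu_albus.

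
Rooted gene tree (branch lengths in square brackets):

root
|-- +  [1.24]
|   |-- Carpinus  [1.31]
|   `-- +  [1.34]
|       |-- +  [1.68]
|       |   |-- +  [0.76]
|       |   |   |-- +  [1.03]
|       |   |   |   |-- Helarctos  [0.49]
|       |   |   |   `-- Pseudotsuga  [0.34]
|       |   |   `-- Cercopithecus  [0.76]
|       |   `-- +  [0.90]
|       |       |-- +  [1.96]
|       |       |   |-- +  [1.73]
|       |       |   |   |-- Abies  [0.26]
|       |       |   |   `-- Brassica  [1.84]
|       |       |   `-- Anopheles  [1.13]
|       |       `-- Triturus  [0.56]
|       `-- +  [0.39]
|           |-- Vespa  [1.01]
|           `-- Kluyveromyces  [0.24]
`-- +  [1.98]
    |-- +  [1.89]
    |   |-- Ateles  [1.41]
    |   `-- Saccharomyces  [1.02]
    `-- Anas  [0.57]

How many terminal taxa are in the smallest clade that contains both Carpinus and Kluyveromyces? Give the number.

10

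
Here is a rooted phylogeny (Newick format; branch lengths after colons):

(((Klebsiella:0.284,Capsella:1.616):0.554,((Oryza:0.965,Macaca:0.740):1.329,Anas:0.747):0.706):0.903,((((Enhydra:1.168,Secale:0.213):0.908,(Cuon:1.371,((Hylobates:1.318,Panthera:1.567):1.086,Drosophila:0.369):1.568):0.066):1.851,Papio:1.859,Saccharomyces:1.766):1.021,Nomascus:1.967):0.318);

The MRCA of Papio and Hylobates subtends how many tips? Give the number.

8

The MRCA of Papio and Hylobates is the node subtending (((Enhydra,Secale),(Cuon,((Hylobates,Panthera),Drosophila))),Papio,Saccharomyces).
That clade contains 8 terminal taxa: Cuon, Drosophila, Enhydra, Hylobates, Panthera, Papio, Saccharomyces, Secale.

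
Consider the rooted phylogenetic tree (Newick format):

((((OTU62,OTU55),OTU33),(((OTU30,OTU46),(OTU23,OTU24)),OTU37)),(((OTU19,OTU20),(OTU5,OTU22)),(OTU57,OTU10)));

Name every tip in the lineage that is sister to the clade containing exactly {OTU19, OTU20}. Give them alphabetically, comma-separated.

The clade containing exactly {OTU19, OTU20} attaches to the tree at the node subtending ((OTU19,OTU20),(OTU5,OTU22)).
The other lineage descending from that same node — the sister group — is (OTU5,OTU22); its 2 tips in alphabetical order are the answer.

OTU22, OTU5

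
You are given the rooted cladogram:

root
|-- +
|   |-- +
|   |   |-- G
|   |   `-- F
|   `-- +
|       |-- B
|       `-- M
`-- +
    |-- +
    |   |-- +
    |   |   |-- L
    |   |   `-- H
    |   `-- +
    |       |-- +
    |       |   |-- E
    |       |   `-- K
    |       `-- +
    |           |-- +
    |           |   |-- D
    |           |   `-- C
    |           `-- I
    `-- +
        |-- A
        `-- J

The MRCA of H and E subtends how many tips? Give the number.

7

The MRCA of H and E is the node subtending ((L,H),((E,K),((D,C),I))).
That clade contains 7 terminal taxa: C, D, E, H, I, K, L.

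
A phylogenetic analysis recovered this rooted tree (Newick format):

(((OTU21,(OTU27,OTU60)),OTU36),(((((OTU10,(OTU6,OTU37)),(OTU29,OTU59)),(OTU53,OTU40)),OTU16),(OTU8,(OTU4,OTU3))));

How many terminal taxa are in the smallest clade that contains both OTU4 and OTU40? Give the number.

11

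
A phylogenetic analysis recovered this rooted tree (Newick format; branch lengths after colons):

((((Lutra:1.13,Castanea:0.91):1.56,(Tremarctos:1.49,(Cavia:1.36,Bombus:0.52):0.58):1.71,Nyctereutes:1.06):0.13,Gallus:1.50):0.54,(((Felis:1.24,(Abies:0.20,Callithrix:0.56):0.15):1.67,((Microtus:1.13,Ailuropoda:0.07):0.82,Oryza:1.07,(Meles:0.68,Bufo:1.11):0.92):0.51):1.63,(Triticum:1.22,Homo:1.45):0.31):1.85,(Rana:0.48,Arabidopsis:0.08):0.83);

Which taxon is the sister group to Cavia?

Bombus

Cavia attaches to the tree at the node subtending (Cavia,Bombus).
The other lineage descending from that same node — the sister group — is the single tip Bombus.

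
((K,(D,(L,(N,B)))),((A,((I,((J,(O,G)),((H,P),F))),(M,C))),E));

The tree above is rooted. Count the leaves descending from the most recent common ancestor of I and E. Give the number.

The MRCA of I and E is the node subtending ((A,((I,((J,(O,G)),((H,P),F))),(M,C))),E).
That clade contains 11 terminal taxa: A, C, E, F, G, H, I, J, M, O, P.

11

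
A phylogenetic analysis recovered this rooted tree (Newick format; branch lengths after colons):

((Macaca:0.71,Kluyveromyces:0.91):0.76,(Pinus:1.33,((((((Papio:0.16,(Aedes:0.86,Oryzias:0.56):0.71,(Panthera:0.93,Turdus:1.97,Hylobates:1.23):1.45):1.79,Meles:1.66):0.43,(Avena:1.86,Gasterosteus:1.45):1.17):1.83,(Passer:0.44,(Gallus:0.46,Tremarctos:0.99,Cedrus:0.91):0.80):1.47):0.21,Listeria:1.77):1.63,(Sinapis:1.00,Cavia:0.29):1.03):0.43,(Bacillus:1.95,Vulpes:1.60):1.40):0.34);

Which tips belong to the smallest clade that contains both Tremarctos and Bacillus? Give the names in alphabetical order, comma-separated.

Aedes, Avena, Bacillus, Cavia, Cedrus, Gallus, Gasterosteus, Hylobates, Listeria, Meles, Oryzias, Panthera, Papio, Passer, Pinus, Sinapis, Tremarctos, Turdus, Vulpes

Tracing Tremarctos: it sits inside (Gallus,Tremarctos,Cedrus).
Tracing Bacillus: it sits inside (Bacillus,Vulpes).
The smallest clade enclosing both is (Pinus,((((((Papio,(Aedes,Oryzias),(Panthera,Turdus,Hylobates)),Meles),(Avena,Gasterosteus)),(Passer,(Gallus,Tremarctos,Cedrus))),Listeria),(Sinapis,Cavia)),(Bacillus,Vulpes)); the answer is its 19 terminal taxa in alphabetical order.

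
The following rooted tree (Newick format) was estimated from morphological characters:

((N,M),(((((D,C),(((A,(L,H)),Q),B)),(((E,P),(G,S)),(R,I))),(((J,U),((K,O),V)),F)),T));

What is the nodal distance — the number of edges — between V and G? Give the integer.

9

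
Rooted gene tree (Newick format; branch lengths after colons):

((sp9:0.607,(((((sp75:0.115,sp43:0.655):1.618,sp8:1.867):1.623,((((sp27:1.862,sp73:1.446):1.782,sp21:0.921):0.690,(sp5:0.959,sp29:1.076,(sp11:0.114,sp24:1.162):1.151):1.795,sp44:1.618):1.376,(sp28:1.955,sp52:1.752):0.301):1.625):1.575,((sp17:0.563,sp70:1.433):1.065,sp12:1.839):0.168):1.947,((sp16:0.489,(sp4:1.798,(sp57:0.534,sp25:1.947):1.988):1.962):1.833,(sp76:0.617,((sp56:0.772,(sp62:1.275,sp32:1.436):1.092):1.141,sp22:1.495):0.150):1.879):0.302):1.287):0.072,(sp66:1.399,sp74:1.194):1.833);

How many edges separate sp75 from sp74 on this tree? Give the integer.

9

The MRCA of sp75 and sp74 is the root of the tree.
From sp75 up to that node: 7 branches. From sp74 up to the same node: 2 branches. Total: 7 + 2 = 9.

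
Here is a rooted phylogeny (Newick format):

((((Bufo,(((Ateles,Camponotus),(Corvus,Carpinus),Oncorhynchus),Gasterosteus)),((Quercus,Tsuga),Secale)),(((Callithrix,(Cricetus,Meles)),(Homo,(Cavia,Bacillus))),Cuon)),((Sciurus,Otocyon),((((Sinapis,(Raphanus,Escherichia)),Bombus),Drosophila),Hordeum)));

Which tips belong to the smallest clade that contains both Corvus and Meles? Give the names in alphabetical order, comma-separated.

Ateles, Bacillus, Bufo, Callithrix, Camponotus, Carpinus, Cavia, Corvus, Cricetus, Cuon, Gasterosteus, Homo, Meles, Oncorhynchus, Quercus, Secale, Tsuga

Tracing Corvus: it sits inside (Corvus,Carpinus).
Tracing Meles: it sits inside (Cricetus,Meles).
The smallest clade enclosing both is (((Bufo,(((Ateles,Camponotus),(Corvus,Carpinus),Oncorhynchus),Gasterosteus)),((Quercus,Tsuga),Secale)),(((Callithrix,(Cricetus,Meles)),(Homo,(Cavia,Bacillus))),Cuon)); the answer is its 17 terminal taxa in alphabetical order.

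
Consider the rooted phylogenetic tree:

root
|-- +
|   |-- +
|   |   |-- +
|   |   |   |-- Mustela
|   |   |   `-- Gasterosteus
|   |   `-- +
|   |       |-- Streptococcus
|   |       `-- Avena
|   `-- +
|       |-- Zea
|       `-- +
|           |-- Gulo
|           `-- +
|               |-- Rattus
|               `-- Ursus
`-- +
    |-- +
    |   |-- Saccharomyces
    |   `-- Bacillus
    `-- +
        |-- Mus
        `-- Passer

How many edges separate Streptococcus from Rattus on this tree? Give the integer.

7

The MRCA of Streptococcus and Rattus is the node subtending (((Mustela,Gasterosteus),(Streptococcus,Avena)),(Zea,(Gulo,(Rattus,Ursus)))).
From Streptococcus up to that node: 3 branches. From Rattus up to the same node: 4 branches. Total: 3 + 4 = 7.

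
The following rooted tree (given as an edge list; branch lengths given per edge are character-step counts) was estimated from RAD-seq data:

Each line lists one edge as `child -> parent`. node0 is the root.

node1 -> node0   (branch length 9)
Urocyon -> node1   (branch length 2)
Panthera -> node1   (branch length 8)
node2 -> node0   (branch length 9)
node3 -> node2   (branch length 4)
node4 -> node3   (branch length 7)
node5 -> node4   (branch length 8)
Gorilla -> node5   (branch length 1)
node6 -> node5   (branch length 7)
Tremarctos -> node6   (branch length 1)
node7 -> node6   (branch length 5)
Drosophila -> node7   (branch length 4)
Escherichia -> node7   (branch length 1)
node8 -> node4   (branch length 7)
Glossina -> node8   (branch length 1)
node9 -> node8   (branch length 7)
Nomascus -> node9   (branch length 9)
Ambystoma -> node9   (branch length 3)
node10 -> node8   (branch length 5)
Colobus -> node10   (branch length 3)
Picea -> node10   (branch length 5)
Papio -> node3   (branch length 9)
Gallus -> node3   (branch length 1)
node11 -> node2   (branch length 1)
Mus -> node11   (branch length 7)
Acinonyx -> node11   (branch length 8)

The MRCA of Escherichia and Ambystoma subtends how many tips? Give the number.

9

The MRCA of Escherichia and Ambystoma is the node subtending ((Gorilla,(Tremarctos,(Drosophila,Escherichia))),(Glossina,(Nomascus,Ambystoma),(Colobus,Picea))).
That clade contains 9 terminal taxa: Ambystoma, Colobus, Drosophila, Escherichia, Glossina, Gorilla, Nomascus, Picea, Tremarctos.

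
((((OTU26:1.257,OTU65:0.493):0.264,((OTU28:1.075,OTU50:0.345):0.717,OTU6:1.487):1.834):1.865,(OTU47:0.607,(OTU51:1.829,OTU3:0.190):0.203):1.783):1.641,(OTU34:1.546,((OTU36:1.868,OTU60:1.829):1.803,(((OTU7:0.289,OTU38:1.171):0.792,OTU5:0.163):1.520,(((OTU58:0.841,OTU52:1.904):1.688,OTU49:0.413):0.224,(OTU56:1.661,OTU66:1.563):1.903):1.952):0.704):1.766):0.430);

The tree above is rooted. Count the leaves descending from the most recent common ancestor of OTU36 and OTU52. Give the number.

The MRCA of OTU36 and OTU52 is the node subtending ((OTU36,OTU60),(((OTU7,OTU38),OTU5),(((OTU58,OTU52),OTU49),(OTU56,OTU66)))).
That clade contains 10 terminal taxa: OTU36, OTU38, OTU49, OTU5, OTU52, OTU56, OTU58, OTU60, OTU66, OTU7.

10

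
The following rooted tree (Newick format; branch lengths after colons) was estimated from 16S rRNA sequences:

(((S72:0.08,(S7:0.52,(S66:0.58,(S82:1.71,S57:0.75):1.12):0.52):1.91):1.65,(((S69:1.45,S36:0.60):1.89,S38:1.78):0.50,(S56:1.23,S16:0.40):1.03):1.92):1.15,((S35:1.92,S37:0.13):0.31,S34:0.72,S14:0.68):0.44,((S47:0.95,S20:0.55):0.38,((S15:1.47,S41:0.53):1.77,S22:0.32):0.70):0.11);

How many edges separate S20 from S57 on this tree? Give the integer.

The MRCA of S20 and S57 is the root of the tree.
From S20 up to that node: 3 branches. From S57 up to the same node: 6 branches. Total: 3 + 6 = 9.

9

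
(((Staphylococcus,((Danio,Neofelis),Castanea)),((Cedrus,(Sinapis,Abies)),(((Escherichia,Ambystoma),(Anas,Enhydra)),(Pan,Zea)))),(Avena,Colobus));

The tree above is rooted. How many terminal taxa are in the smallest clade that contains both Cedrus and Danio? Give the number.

13

The MRCA of Cedrus and Danio is the node subtending ((Staphylococcus,((Danio,Neofelis),Castanea)),((Cedrus,(Sinapis,Abies)),(((Escherichia,Ambystoma),(Anas,Enhydra)),(Pan,Zea)))).
That clade contains 13 terminal taxa: Abies, Ambystoma, Anas, Castanea, Cedrus, Danio, Enhydra, Escherichia, Neofelis, Pan, Sinapis, Staphylococcus, Zea.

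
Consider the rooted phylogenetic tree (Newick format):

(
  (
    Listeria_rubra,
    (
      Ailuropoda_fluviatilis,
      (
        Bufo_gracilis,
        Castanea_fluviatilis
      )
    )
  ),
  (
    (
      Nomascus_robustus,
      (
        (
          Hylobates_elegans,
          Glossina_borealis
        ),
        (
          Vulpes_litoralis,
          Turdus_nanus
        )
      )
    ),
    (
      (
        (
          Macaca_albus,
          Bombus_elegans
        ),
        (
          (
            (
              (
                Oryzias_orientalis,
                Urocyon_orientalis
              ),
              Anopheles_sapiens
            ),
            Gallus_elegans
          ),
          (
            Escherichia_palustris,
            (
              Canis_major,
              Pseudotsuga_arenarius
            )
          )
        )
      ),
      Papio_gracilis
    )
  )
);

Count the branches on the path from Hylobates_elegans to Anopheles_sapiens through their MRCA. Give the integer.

10

The MRCA of Hylobates_elegans and Anopheles_sapiens is the node subtending ((Nomascus_robustus,((Hylobates_elegans,Glossina_borealis),(Vulpes_litoralis,Turdus_nanus))),(((Macaca_albus,Bombus_elegans),((((Oryzias_orientalis,Urocyon_orientalis),Anopheles_sapiens),Gallus_elegans),(Escherichia_palustris,(Canis_major,Pseudotsuga_arenarius)))),Papio_gracilis)).
From Hylobates_elegans up to that node: 4 branches. From Anopheles_sapiens up to the same node: 6 branches. Total: 4 + 6 = 10.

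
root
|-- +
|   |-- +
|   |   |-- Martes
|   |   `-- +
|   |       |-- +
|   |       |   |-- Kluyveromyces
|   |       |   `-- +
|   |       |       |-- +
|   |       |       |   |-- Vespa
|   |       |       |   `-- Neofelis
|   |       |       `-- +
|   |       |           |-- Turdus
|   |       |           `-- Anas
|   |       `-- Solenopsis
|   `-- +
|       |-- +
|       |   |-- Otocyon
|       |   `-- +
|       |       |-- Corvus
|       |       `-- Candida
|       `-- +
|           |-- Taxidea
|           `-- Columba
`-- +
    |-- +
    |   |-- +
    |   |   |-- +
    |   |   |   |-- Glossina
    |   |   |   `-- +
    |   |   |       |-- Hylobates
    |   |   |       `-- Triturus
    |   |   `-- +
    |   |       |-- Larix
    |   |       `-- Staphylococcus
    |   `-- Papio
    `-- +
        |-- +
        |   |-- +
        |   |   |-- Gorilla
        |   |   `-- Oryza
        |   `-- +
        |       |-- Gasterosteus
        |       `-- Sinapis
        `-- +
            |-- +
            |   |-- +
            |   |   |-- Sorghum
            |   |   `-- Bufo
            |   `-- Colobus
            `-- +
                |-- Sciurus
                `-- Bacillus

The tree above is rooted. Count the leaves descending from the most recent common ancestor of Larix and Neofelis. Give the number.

27

The MRCA of Larix and Neofelis is the root, so the clade is the entire tree.
That clade contains 27 terminal taxa: Anas, Bacillus, Bufo, Candida, Colobus, Columba, Corvus, Gasterosteus, Glossina, Gorilla, Hylobates, Kluyveromyces, Larix, Martes, Neofelis, Oryza, Otocyon, Papio, Sciurus, Sinapis, Solenopsis, Sorghum, Staphylococcus, Taxidea, Triturus, Turdus, Vespa.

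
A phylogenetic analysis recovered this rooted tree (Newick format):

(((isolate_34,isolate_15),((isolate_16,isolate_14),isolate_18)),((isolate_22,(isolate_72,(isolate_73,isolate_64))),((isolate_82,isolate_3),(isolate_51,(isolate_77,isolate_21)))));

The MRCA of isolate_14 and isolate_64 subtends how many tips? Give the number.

The MRCA of isolate_14 and isolate_64 is the root, so the clade is the entire tree.
That clade contains 14 terminal taxa: isolate_14, isolate_15, isolate_16, isolate_18, isolate_21, isolate_22, isolate_3, isolate_34, isolate_51, isolate_64, isolate_72, isolate_73, isolate_77, isolate_82.

14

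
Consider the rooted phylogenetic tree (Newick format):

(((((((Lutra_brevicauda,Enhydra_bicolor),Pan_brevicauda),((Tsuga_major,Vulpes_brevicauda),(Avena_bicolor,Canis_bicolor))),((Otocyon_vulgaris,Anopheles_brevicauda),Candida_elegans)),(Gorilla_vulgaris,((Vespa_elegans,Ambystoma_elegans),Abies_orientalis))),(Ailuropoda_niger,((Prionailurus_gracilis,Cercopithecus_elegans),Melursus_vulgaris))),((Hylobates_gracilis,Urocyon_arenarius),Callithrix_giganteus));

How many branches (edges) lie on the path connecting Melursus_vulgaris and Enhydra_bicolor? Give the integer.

The MRCA of Melursus_vulgaris and Enhydra_bicolor is the node subtending ((((((Lutra_brevicauda,Enhydra_bicolor),Pan_brevicauda),((Tsuga_major,Vulpes_brevicauda),(Avena_bicolor,Canis_bicolor))),((Otocyon_vulgaris,Anopheles_brevicauda),Candida_elegans)),(Gorilla_vulgaris,((Vespa_elegans,Ambystoma_elegans),Abies_orientalis))),(Ailuropoda_niger,((Prionailurus_gracilis,Cercopithecus_elegans),Melursus_vulgaris))).
From Melursus_vulgaris up to that node: 3 branches. From Enhydra_bicolor up to the same node: 6 branches. Total: 3 + 6 = 9.

9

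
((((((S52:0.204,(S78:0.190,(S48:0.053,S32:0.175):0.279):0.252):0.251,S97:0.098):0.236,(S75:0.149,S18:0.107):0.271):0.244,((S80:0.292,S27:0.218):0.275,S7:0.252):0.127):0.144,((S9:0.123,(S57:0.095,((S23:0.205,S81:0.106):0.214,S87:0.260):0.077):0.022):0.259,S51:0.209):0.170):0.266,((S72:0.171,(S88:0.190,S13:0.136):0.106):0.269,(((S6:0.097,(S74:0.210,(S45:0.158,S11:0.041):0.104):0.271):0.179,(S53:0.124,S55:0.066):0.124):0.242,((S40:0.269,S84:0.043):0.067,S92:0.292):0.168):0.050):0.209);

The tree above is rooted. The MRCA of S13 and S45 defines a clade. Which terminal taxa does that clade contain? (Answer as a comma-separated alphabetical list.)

S11, S13, S40, S45, S53, S55, S6, S72, S74, S84, S88, S92

Tracing S13: it sits inside (S88,S13).
Tracing S45: it sits inside (S45,S11).
The smallest clade enclosing both is ((S72,(S88,S13)),(((S6,(S74,(S45,S11))),(S53,S55)),((S40,S84),S92))); the answer is its 12 terminal taxa in alphabetical order.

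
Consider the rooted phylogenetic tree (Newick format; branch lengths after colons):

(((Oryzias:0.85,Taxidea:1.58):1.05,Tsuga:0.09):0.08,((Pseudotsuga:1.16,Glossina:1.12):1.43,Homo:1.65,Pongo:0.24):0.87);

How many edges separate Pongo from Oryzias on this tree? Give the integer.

5

The MRCA of Pongo and Oryzias is the root of the tree.
From Pongo up to that node: 2 branches. From Oryzias up to the same node: 3 branches. Total: 2 + 3 = 5.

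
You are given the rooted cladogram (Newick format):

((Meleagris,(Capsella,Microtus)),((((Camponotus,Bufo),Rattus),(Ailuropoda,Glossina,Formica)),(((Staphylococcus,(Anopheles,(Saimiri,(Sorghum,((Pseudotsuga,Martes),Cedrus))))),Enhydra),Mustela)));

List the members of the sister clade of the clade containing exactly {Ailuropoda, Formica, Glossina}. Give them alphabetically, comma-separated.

The clade containing exactly {Ailuropoda, Formica, Glossina} attaches to the tree at the node subtending (((Camponotus,Bufo),Rattus),(Ailuropoda,Glossina,Formica)).
The other lineage descending from that same node — the sister group — is ((Camponotus,Bufo),Rattus); its 3 tips in alphabetical order are the answer.

Bufo, Camponotus, Rattus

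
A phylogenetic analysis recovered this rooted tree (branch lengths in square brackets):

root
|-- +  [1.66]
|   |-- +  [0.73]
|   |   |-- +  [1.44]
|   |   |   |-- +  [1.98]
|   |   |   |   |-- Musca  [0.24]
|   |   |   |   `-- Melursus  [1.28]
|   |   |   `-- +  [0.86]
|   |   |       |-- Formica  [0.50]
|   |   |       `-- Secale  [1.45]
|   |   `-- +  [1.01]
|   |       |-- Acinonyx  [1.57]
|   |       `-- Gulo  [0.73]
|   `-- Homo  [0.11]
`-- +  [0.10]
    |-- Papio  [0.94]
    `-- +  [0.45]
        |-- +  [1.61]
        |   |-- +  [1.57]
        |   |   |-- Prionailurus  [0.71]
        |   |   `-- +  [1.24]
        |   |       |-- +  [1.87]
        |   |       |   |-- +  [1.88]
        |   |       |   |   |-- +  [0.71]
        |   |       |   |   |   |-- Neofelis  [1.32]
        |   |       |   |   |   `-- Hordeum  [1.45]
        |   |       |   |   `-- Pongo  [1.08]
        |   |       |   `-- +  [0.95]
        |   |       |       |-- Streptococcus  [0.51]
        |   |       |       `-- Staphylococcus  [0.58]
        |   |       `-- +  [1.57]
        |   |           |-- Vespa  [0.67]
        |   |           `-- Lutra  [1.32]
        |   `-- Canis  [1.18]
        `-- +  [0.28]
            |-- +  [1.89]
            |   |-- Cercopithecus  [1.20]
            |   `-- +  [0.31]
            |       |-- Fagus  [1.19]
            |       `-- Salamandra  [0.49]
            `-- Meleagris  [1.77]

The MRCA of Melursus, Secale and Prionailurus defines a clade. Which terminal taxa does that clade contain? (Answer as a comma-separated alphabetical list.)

Acinonyx, Canis, Cercopithecus, Fagus, Formica, Gulo, Homo, Hordeum, Lutra, Meleagris, Melursus, Musca, Neofelis, Papio, Pongo, Prionailurus, Salamandra, Secale, Staphylococcus, Streptococcus, Vespa

Tracing Melursus: it sits inside (Musca,Melursus).
Tracing Secale: it sits inside (Formica,Secale).
Tracing Prionailurus: it sits inside (Prionailurus,((((Neofelis,Hordeum),Pongo),(Streptococcus,Staphylococcus)),(Vespa,Lutra))).
The smallest clade enclosing all 3 is the whole tree (their MRCA is the root), so the answer is all 21 tips in alphabetical order.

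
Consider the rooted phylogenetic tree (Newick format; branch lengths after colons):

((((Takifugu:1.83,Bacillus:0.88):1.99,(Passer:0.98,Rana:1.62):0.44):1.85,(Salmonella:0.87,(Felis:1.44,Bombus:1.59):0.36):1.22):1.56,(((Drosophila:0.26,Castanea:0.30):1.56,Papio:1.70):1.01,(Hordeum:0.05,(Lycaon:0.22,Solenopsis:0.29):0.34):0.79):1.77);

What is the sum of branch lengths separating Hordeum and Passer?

The path runs Hordeum → … → MRCA → … → Passer; the MRCA is the root of the tree.
Branch lengths along that path: 0.05 + 0.79 + 1.77 + 1.56 + 1.85 + 0.44 + 0.98 = 7.44.

7.44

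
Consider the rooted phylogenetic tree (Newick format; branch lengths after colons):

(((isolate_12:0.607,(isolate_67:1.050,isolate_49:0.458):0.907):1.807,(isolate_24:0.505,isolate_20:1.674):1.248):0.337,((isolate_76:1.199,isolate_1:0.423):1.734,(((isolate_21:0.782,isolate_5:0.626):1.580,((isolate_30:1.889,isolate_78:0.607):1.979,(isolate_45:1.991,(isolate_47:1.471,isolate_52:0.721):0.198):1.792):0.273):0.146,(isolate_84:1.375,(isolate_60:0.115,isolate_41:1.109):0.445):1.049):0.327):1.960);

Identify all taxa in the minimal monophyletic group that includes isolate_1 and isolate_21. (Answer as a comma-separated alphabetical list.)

Tracing isolate_1: it sits inside (isolate_76,isolate_1).
Tracing isolate_21: it sits inside (isolate_21,isolate_5).
The smallest clade enclosing both is ((isolate_76,isolate_1),(((isolate_21,isolate_5),((isolate_30,isolate_78),(isolate_45,(isolate_47,isolate_52)))),(isolate_84,(isolate_60,isolate_41)))); the answer is its 12 terminal taxa in alphabetical order.

isolate_1, isolate_21, isolate_30, isolate_41, isolate_45, isolate_47, isolate_5, isolate_52, isolate_60, isolate_76, isolate_78, isolate_84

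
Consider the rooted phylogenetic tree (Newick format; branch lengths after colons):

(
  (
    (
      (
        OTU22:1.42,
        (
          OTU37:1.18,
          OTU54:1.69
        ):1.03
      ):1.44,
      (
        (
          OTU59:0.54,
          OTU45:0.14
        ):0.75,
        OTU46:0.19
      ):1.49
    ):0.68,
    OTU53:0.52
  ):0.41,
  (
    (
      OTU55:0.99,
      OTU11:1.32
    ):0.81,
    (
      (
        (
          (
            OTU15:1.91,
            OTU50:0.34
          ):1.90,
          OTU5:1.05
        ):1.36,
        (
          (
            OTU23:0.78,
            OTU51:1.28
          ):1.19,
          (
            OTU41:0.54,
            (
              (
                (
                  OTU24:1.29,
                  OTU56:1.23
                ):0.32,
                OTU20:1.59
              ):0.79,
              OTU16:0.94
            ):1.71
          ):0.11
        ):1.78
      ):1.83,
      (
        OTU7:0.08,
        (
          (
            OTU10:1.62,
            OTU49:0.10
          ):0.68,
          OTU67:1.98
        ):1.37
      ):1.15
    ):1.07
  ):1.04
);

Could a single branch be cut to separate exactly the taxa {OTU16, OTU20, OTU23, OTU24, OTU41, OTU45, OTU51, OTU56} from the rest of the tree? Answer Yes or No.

No

The MRCA of the listed taxa is the root, so the smallest clade containing them is the whole tree.
That clade also contains OTU10, OTU11, OTU15, OTU22, OTU37, OTU46, OTU49, OTU5, OTU50, OTU53, OTU54, OTU55, OTU59, OTU67, OTU7, which are not in the proposed group, so the group is not monophyletic.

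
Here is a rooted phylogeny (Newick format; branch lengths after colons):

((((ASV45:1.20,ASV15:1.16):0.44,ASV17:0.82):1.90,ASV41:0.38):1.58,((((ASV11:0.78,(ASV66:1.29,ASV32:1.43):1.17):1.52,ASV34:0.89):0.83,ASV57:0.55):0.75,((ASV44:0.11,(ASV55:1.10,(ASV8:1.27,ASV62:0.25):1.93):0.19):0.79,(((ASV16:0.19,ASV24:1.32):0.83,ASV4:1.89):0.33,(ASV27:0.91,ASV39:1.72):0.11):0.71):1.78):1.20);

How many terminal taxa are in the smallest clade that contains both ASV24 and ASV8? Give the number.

The MRCA of ASV24 and ASV8 is the node subtending ((ASV44,(ASV55,(ASV8,ASV62))),(((ASV16,ASV24),ASV4),(ASV27,ASV39))).
That clade contains 9 terminal taxa: ASV16, ASV24, ASV27, ASV39, ASV4, ASV44, ASV55, ASV62, ASV8.

9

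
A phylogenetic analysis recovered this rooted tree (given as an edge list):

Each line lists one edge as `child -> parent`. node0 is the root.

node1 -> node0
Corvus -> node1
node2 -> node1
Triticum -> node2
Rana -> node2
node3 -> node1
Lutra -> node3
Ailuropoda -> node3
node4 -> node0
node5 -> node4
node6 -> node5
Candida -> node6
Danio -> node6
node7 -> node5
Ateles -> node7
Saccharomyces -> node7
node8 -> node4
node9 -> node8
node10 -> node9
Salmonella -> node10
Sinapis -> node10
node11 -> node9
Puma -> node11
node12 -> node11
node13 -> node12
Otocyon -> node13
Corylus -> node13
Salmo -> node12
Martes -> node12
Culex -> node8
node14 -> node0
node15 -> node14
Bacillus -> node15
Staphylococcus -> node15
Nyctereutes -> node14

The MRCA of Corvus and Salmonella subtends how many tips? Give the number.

20

The MRCA of Corvus and Salmonella is the root, so the clade is the entire tree.
That clade contains 20 terminal taxa: Ailuropoda, Ateles, Bacillus, Candida, Corvus, Corylus, Culex, Danio, Lutra, Martes, Nyctereutes, Otocyon, Puma, Rana, Saccharomyces, Salmo, Salmonella, Sinapis, Staphylococcus, Triticum.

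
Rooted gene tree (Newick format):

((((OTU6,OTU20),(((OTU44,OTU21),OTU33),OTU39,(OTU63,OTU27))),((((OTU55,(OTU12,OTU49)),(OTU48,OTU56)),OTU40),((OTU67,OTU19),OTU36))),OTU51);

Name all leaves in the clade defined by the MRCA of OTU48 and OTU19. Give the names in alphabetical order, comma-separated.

OTU12, OTU19, OTU36, OTU40, OTU48, OTU49, OTU55, OTU56, OTU67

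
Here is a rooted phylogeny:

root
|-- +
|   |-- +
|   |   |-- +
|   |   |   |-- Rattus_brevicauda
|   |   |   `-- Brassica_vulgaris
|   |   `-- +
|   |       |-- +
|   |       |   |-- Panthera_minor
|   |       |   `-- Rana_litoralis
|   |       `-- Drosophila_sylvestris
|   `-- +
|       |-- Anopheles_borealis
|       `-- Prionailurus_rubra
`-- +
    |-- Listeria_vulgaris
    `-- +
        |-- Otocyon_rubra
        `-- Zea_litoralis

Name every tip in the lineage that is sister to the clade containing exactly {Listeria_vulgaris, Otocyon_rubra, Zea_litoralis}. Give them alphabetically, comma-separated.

The clade containing exactly {Listeria_vulgaris, Otocyon_rubra, Zea_litoralis} attaches directly to the root of the tree.
The other lineage descending from that same node — the sister group — is (((Rattus_brevicauda,Brassica_vulgaris),((Panthera_minor,Rana_litoralis),Drosophila_sylvestris)),(Anopheles_borealis,Prionailurus_rubra)); its 7 tips in alphabetical order are the answer.

Anopheles_borealis, Brassica_vulgaris, Drosophila_sylvestris, Panthera_minor, Prionailurus_rubra, Rana_litoralis, Rattus_brevicauda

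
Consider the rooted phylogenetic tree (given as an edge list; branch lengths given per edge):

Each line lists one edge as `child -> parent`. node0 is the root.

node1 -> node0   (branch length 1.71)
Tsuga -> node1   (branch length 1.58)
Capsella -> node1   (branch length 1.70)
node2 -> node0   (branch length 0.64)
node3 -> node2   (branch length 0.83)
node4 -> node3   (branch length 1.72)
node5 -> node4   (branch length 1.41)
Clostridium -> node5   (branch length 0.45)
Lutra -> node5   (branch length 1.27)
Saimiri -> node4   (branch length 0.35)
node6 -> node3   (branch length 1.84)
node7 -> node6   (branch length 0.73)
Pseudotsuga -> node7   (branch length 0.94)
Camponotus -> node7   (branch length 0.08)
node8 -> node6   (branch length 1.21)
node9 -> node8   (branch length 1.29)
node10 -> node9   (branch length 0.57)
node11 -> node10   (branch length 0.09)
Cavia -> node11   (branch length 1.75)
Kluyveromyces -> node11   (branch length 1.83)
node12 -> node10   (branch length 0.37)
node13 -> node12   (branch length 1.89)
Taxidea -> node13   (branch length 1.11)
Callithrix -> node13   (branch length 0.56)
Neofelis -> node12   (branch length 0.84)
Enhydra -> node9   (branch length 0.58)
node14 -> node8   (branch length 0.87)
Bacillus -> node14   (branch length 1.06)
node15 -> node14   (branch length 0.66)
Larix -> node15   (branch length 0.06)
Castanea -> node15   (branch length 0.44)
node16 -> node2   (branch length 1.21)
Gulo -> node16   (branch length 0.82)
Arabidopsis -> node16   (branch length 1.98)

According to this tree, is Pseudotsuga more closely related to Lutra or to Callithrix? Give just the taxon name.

The MRCA of Pseudotsuga and Callithrix subtends ((Pseudotsuga,Camponotus),((((Cavia,Kluyveromyces),((Taxidea,Callithrix),Neofelis)),Enhydra),(Bacillus,(Larix,Castanea)))) (11 taxa).
The MRCA of Pseudotsuga and Lutra subtends (((Clostridium,Lutra),Saimiri),((Pseudotsuga,Camponotus),((((Cavia,Kluyveromyces),((Taxidea,Callithrix),Neofelis)),Enhydra),(Bacillus,(Larix,Castanea))))) (14 taxa).
The first is nested inside the second, so Pseudotsuga shares a more recent common ancestor with Callithrix.

Callithrix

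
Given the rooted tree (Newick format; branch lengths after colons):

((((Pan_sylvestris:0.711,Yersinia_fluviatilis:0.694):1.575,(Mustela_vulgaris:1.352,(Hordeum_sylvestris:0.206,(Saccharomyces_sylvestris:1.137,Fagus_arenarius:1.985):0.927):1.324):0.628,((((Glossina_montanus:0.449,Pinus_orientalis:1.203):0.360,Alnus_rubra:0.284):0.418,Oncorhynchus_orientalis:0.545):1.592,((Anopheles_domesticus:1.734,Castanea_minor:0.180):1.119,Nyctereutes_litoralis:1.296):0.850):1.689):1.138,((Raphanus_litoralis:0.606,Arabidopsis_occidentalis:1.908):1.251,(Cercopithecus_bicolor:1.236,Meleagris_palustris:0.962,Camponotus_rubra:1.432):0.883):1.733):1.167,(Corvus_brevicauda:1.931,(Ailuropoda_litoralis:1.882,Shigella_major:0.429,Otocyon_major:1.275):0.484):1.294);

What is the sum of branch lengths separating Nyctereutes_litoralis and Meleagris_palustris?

8.551

The path runs Nyctereutes_litoralis → … → MRCA → … → Meleagris_palustris; the MRCA is the node subtending (((Pan_sylvestris,Yersinia_fluviatilis),(Mustela_vulgaris,(Hordeum_sylvestris,(Saccharomyces_sylvestris,Fagus_arenarius))),((((Glossina_montanus,Pinus_orientalis),Alnus_rubra),Oncorhynchus_orientalis),((Anopheles_domesticus,Castanea_minor),Nyctereutes_litoralis))),((Raphanus_litoralis,Arabidopsis_occidentalis),(Cercopithecus_bicolor,Meleagris_palustris,Camponotus_rubra))).
Branch lengths along that path: 1.296 + 0.850 + 1.689 + 1.138 + 1.733 + 0.883 + 0.962 = 8.551.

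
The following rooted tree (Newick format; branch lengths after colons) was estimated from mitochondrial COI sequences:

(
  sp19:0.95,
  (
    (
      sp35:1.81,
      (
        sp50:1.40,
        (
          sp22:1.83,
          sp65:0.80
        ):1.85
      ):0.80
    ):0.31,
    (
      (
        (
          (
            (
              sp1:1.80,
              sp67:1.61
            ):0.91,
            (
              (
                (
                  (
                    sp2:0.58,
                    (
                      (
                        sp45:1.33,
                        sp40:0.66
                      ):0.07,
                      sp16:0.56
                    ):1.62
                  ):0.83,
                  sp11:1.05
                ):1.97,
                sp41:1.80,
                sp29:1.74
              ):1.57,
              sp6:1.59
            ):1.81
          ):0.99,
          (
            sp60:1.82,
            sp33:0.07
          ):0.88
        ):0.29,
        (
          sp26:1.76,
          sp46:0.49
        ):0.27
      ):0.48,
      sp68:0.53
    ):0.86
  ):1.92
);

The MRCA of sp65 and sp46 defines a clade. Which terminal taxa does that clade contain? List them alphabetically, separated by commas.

sp1, sp11, sp16, sp2, sp22, sp26, sp29, sp33, sp35, sp40, sp41, sp45, sp46, sp50, sp6, sp60, sp65, sp67, sp68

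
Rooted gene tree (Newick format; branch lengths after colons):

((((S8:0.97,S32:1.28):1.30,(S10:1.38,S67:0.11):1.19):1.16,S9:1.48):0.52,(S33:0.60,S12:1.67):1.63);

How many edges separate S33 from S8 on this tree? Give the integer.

The MRCA of S33 and S8 is the root of the tree.
From S33 up to that node: 2 branches. From S8 up to the same node: 4 branches. Total: 2 + 4 = 6.

6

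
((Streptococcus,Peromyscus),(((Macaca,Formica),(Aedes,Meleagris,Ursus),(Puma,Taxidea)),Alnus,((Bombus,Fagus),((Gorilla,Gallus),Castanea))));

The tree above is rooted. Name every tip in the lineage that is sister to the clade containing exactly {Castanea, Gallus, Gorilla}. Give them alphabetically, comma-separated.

Bombus, Fagus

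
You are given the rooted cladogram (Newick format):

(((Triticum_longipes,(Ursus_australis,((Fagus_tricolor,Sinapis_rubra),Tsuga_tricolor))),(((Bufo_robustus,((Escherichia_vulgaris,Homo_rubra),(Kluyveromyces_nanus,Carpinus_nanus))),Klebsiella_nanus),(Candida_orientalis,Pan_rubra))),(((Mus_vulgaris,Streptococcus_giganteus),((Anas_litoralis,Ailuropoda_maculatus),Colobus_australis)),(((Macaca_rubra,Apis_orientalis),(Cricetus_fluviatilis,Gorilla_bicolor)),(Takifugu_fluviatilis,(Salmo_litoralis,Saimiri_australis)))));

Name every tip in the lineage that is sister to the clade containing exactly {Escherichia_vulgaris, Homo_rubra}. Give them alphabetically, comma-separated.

Carpinus_nanus, Kluyveromyces_nanus

The clade containing exactly {Escherichia_vulgaris, Homo_rubra} attaches to the tree at the node subtending ((Escherichia_vulgaris,Homo_rubra),(Kluyveromyces_nanus,Carpinus_nanus)).
The other lineage descending from that same node — the sister group — is (Kluyveromyces_nanus,Carpinus_nanus); its 2 tips in alphabetical order are the answer.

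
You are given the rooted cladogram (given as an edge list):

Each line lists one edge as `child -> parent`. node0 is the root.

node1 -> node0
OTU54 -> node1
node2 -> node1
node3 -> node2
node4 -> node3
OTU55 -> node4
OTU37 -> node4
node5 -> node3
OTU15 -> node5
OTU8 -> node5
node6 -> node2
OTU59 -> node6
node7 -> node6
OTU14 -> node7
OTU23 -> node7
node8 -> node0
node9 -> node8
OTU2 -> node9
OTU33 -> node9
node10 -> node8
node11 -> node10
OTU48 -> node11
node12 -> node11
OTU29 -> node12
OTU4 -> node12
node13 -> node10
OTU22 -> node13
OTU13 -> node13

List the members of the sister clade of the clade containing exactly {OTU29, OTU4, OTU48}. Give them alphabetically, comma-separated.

The clade containing exactly {OTU29, OTU4, OTU48} attaches to the tree at the node subtending ((OTU48,(OTU29,OTU4)),(OTU22,OTU13)).
The other lineage descending from that same node — the sister group — is (OTU22,OTU13); its 2 tips in alphabetical order are the answer.

OTU13, OTU22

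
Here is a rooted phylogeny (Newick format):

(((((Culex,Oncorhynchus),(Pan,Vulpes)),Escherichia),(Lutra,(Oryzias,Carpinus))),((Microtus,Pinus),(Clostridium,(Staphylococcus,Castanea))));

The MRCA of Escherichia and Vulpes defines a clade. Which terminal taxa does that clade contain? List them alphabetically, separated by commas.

Culex, Escherichia, Oncorhynchus, Pan, Vulpes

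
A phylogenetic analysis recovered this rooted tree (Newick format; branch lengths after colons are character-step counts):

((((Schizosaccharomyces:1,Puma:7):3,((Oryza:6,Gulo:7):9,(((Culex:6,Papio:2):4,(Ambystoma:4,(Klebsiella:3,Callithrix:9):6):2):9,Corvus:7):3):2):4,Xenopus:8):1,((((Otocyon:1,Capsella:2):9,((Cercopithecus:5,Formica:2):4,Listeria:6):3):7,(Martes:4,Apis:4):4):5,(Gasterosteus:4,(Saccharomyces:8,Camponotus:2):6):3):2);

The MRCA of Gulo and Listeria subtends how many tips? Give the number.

21

The MRCA of Gulo and Listeria is the root, so the clade is the entire tree.
That clade contains 21 terminal taxa: Ambystoma, Apis, Callithrix, Camponotus, Capsella, Cercopithecus, Corvus, Culex, Formica, Gasterosteus, Gulo, Klebsiella, Listeria, Martes, Oryza, Otocyon, Papio, Puma, Saccharomyces, Schizosaccharomyces, Xenopus.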